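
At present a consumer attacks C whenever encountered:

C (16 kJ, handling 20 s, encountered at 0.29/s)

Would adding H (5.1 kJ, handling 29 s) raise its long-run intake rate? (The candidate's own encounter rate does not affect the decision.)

No

On C alone, R = ΣλE/(1+Σλh) = 4.64/6.8 = 0.6824 kJ/s.
Profitability of H: 5.1/29 = 0.1759 kJ/s.
0.1759 < 0.6824, so adding H would lower the average — exclude it.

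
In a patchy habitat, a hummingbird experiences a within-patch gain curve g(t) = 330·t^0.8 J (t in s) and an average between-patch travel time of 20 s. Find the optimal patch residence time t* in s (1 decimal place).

Maximise g(t)/(T+t): set derivative to zero → g'(t)(T+t) = g(t).
g'(t) = 0.8·330·t^-0.2. Setting 0.8·330·t^-0.2 = 330·t^0.8/(20+t) gives 0.8(20+t) = t, so 0.20·t = 0.8×20.
t* = 0.8×20/0.20 = 80 s.

80.0 s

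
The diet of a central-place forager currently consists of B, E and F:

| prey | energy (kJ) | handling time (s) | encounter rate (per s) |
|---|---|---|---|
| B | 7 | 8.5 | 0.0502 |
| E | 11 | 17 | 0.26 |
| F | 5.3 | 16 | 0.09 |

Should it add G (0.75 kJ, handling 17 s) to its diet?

No

Current rate: (0.0502×7 + 0.26×11 + 0.09×5.3)/(1 + 0.0502×8.5 + 0.26×17 + 0.09×16) = 0.5062 kJ/s.
G: E/h = 0.75/17 = 0.04412 kJ/s.
0.04412 < 0.5062, so adding G would lower the average — exclude it.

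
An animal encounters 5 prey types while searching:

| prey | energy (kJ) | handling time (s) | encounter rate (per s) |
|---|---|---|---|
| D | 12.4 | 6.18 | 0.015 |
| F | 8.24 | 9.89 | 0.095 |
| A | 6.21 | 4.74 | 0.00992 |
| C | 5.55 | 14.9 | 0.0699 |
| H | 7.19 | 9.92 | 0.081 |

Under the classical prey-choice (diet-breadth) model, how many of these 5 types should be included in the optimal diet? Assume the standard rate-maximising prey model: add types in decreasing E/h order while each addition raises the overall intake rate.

Rank by E/h (kJ/s): D 2.01, A 1.31, F 0.833, H 0.725, C 0.372. Include each in turn until the next type's E/h falls below the running intake rate.
Rate on top 1: 0.1702. A: 1.31 > 0.1702 → include.
Rate on top 2: 0.2172. F: 0.833 > 0.2172 → include.
Rate on top 3: 0.4956. H: 0.725 > 0.4956 → include.
Rate on top 4: 0.5595. C: 0.372 < 0.5595 → exclude; stop.
Optimal diet: D, A, F, H — 4 of 5 types.

4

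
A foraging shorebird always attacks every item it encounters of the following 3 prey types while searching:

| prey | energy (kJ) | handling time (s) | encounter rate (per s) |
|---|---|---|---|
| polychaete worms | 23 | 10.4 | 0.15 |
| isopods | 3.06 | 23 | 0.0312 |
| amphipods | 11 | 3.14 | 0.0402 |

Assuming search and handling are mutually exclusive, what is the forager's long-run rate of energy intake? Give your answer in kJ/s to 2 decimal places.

1.17 kJ/s

R = (0.15×23 + 0.0312×3.06 + 0.0402×11) / (1 + 0.15×10.4 + 0.0312×23 + 0.0402×3.14) = 3.988/3.404 = 1.172 kJ/s.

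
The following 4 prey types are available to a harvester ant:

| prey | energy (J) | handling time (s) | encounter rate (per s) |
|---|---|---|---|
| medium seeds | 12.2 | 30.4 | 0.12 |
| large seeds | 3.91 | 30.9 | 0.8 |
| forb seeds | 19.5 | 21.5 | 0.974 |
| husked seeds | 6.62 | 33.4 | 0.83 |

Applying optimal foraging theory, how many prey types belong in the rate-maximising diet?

Profitabilities (E/h, J/s): forb seeds 0.907, medium seeds 0.401, husked seeds 0.198, large seeds 0.127. Add prey in this order while the next type's profitability exceeds the intake rate on those already taken.
Rate on top 1: 0.8656. medium seeds: 0.401 < 0.8656 → exclude; stop.
Optimal diet: forb seeds — 1 of 4 types.

1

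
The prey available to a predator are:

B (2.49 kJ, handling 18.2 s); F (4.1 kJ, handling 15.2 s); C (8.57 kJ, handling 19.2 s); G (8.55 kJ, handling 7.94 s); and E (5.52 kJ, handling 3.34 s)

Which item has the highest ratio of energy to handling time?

In descending order of E/h:
E: 5.52/3.34 = 1.65 kJ/s
G: 8.55/7.94 = 1.08 kJ/s
C: 8.57/19.2 = 0.446 kJ/s
F: 4.1/15.2 = 0.27 kJ/s
B: 2.49/18.2 = 0.137 kJ/s

E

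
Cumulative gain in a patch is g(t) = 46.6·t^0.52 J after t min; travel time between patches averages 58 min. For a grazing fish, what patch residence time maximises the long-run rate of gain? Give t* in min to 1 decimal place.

62.8 min

Optimal t* satisfies g'(t*) = g(t*)/(T + t*).
g'(t) = 0.52·46.6·t^-0.48. Setting 0.52·46.6·t^-0.48 = 46.6·t^0.52/(58+t) gives 0.52(58+t) = t, so 0.48·t = 0.52×58.
t* = 0.52×58/0.48 = 62.83 min.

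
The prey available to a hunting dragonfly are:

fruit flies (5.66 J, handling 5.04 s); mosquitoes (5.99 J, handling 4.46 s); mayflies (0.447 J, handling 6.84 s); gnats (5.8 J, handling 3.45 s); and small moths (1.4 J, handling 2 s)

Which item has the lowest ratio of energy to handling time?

In descending order of E/h:
gnats: 5.8/3.45 = 1.68 J/s
mosquitoes: 5.99/4.46 = 1.34 J/s
fruit flies: 5.66/5.04 = 1.12 J/s
small moths: 1.4/2 = 0.7 J/s
mayflies: 0.447/6.84 = 0.0654 J/s

mayflies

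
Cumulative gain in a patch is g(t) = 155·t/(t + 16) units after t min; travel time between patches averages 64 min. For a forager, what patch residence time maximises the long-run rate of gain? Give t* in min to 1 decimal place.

Optimal t* satisfies g'(t*) = g(t*)/(T + t*).
g'(t) = 155·16/(t + 16)². Setting 155·16/(t+16)² = 155t/[(t+16)(64+t)] gives 16(64+t) = t(t+16), so t² = 16×64 = 1024.
t* = √1024 = 32 min.

32.0 min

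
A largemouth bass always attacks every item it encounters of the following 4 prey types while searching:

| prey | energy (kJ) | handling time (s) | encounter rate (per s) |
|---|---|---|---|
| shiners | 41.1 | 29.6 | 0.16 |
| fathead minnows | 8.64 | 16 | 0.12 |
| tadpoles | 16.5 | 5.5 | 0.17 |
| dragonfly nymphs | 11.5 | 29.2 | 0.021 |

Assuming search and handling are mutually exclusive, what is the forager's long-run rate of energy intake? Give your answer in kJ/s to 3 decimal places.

1.158 kJ/s

Energy encountered per unit search time: 0.16×41.1 + 0.12×8.64 + 0.17×16.5 + 0.021×11.5 = 10.66 kJ/s.
Handling time per unit search time: 0.16×29.6 + 0.12×16 + 0.17×5.5 + 0.021×29.2 = 8.204.
Rate = 10.66/(1 + 8.204) = 1.158 kJ/s.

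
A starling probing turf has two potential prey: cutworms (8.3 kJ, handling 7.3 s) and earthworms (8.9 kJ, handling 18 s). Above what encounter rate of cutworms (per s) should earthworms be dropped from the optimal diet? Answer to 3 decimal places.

Drop earthworms once their profitability E₂/h₂ falls below the rate achievable on cutworms alone: E₂/h₂ = λE₁/(1 + λh₁).
Solve for λ: λE₁h₂ = E₂(1 + λh₁) → λ(E₁h₂ − E₂h₁) = E₂ → λ = E₂/(E₁h₂ − E₂h₁).
λ = 8.9/(8.3×18 − 8.9×7.3) = 8.9/84.43 = 0.1054 per s.

0.105 per s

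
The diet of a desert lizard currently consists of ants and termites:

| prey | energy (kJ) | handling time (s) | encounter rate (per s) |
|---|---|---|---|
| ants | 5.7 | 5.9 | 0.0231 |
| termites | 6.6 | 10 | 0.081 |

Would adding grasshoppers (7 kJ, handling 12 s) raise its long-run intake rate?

Intake rate on the current diet: R = (0.0231×5.7 + 0.081×6.6) / (1 + 0.0231×5.9 + 0.081×10) = 0.6663/1.946 = 0.3423 kJ/s.
grasshoppers: E/h = 7/12 = 0.5833 kJ/s.
0.5833 > 0.3423, so adding grasshoppers raises the average — include it.

Yes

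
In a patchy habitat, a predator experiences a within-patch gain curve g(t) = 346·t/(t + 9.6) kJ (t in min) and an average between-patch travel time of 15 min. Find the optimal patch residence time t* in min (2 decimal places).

12.00 min

By the marginal value theorem, leave when the instantaneous gain rate g'(t) equals the habitat-wide average g(t)/(T + t).
g'(t) = 346·9.6/(t + 9.6)². Setting 346·9.6/(t+9.6)² = 346t/[(t+9.6)(15+t)] gives 9.6(15+t) = t(t+9.6), so t² = 9.6×15 = 144.
t* = √144 = 12 min.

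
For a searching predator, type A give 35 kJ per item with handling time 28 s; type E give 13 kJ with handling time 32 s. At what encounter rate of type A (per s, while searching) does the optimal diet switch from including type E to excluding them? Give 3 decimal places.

The zero-one rule: include type E iff E₂/h₂ > λE₁/(1+λh₁). Equality gives the switch point.
λE₁h₂ = E₂ + λE₂h₁ ⇒ λ = E₂/(E₁h₂ − E₂h₁) = 13/(1120 − 364) = 0.0172 per s.

0.017 per s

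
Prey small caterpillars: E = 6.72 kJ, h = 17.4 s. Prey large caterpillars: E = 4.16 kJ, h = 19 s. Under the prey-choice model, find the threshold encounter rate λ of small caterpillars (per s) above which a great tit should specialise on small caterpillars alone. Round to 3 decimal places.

0.075 per s

At the threshold, the rate on small caterpillars alone equals the profitability of large caterpillars: λ·6.72/(1 + λ·17.4) = 4.16/19 = 0.2189.
Rearranging, λ(6.72 − 0.2189×17.4) = 0.2189, so λ = 0.2189/2.91 = 0.07523 per s.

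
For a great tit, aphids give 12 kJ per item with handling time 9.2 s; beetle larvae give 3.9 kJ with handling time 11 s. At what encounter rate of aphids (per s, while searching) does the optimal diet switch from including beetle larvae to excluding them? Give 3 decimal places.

0.041 per s

The zero-one rule: include beetle larvae iff E₂/h₂ > λE₁/(1+λh₁). Equality gives the switch point.
λE₁h₂ = E₂ + λE₂h₁ ⇒ λ = E₂/(E₁h₂ − E₂h₁) = 3.9/(132 − 35.88) = 0.04057 per s.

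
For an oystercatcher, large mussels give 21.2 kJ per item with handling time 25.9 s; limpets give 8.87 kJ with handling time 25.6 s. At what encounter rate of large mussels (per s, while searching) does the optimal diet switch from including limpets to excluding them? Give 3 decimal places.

0.028 per s

At the threshold, the rate on large mussels alone equals the profitability of limpets: λ·21.2/(1 + λ·25.9) = 8.87/25.6 = 0.3465.
Rearranging, λ(21.2 − 0.3465×25.9) = 0.3465, so λ = 0.3465/12.23 = 0.02834 per s.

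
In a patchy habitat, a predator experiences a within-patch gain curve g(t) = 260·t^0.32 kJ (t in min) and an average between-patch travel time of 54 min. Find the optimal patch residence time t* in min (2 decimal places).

By the marginal value theorem, leave when the instantaneous gain rate g'(t) equals the habitat-wide average g(t)/(T + t).
g'(t) = 0.32·260·t^-0.68. Setting 0.32·260·t^-0.68 = 260·t^0.32/(54+t) gives 0.32(54+t) = t, so 0.68·t = 0.32×54.
t* = 0.32×54/0.68 = 25.41 min.

25.41 min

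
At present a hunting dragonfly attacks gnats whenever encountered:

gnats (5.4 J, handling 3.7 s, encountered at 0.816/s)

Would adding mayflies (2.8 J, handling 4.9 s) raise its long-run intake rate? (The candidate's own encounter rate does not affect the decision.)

Current rate: (0.816×5.4)/(1 + 0.816×3.7) = 1.096 J/s.
mayflies: E/h = 2.8/4.9 = 0.5714 J/s.
Since 0.5714 < R, time spent handling mayflies is better spent searching.

No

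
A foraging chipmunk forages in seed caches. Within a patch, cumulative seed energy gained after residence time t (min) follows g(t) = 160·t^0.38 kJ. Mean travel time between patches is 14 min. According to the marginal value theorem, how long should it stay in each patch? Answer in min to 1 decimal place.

8.6 min

Maximise g(t)/(T+t): set derivative to zero → g'(t)(T+t) = g(t).
g'(t) = 0.38·160·t^-0.62. Setting 0.38·160·t^-0.62 = 160·t^0.38/(14+t) gives 0.38(14+t) = t, so 0.62·t = 0.38×14.
t* = 0.38×14/0.62 = 8.581 min.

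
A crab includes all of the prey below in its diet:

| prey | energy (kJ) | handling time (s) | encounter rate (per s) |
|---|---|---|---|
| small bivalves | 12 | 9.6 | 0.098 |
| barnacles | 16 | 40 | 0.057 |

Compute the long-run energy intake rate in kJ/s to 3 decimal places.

0.495 kJ/s

Energy encountered per unit search time: 0.098×12 + 0.057×16 = 2.088 kJ/s.
Handling time per unit search time: 0.098×9.6 + 0.057×40 = 3.221.
Rate = 2.088/(1 + 3.221) = 0.4947 kJ/s.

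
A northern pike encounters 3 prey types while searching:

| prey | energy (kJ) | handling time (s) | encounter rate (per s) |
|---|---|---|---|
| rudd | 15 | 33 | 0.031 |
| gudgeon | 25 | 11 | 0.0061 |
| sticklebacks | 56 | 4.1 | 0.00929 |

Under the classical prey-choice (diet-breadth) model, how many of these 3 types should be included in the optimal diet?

E/h in descending order: sticklebacks 13.7, gudgeon 2.27, rudd 0.455 kJ/s. The optimal diet is the largest prefix of this list for which every included type satisfies E_i/h_i > R on the types above it.
Rate on top 1: 0.5012. gudgeon: 2.27 > 0.5012 → include.
Rate on top 2: 0.6087. rudd: 0.455 < 0.6087 → exclude; stop.
Optimal diet: sticklebacks, gudgeon — 2 of 3 types.

2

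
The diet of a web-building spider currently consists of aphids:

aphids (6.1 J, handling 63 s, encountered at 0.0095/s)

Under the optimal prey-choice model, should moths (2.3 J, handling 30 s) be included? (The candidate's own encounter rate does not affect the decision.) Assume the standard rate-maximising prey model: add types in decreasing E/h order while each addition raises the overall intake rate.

Intake rate on the current diet: R = (0.0095×6.1) / (1 + 0.0095×63) = 0.05795/1.599 = 0.03625 J/s.
Profitability of moths: 2.3/30 = 0.07667 J/s.
Since 0.07667 > R, including moths increases the long-run rate.

Yes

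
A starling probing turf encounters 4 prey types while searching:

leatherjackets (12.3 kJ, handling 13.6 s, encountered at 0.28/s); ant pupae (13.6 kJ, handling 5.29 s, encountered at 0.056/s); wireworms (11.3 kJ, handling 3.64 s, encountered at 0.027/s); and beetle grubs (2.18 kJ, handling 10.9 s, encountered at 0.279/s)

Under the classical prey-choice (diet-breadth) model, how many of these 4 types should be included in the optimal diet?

3

Rank by E/h (kJ/s): wireworms 3.1, ant pupae 2.57, leatherjackets 0.904, beetle grubs 0.2. Include each in turn until the next type's E/h falls below the running intake rate.
Rate on top 1: 0.2778. ant pupae: 2.57 > 0.2778 → include.
Rate on top 2: 0.7649. leatherjackets: 0.904 > 0.7649 → include.
Rate on top 3: 0.867. beetle grubs: 0.2 < 0.867 → exclude; stop.
Optimal diet: wireworms, ant pupae, leatherjackets — 3 of 4 types.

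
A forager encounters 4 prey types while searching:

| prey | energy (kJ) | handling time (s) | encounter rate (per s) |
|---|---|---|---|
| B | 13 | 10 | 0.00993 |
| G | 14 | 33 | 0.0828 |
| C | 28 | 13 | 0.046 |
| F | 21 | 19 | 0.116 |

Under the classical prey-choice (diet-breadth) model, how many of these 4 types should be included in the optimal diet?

Rank by E/h (kJ/s): C 2.15, B 1.3, F 1.11, G 0.424. Include each in turn until the next type's E/h falls below the running intake rate.
Rate on top 1: 0.806. B: 1.3 > 0.806 → include.
Rate on top 2: 0.8349. F: 1.11 > 0.8349 → include.
Rate on top 3: 0.9876. G: 0.424 < 0.9876 → exclude; stop.
Optimal diet: C, B, F — 3 of 4 types.

3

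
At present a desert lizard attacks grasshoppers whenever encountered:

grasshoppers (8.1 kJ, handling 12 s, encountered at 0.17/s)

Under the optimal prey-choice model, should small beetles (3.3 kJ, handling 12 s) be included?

Current rate: (0.17×8.1)/(1 + 0.17×12) = 0.453 kJ/s.
small beetles: E/h = 3.3/12 = 0.275 kJ/s.
0.275 < 0.453, so adding small beetles would lower the average — exclude it.

No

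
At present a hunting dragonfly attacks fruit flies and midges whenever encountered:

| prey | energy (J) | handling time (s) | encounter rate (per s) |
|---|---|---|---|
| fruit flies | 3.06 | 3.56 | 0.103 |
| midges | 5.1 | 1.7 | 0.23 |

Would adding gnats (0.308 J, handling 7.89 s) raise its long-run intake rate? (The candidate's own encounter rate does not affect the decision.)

No

Current rate: (0.103×3.06 + 0.23×5.1)/(1 + 0.103×3.56 + 0.23×1.7) = 0.8467 J/s.
Profitability of gnats: 0.308/7.89 = 0.03904 J/s.
Since 0.03904 < R, time spent handling gnats is better spent searching.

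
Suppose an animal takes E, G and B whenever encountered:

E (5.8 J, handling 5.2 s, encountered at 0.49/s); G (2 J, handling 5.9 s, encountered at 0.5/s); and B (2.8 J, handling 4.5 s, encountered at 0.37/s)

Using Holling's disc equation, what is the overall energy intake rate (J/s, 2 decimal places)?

R = (0.49×5.8 + 0.5×2 + 0.37×2.8) / (1 + 0.49×5.2 + 0.5×5.9 + 0.37×4.5) = 4.878/8.163 = 0.5976 J/s.

0.60 J/s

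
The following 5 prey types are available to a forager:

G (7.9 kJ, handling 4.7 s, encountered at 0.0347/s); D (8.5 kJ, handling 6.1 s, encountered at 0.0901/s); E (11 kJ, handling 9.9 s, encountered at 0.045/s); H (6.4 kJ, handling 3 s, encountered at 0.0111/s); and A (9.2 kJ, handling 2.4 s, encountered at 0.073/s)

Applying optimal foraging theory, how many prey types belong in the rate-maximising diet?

5

Profitabilities (E/h, kJ/s): A 3.83, H 2.13, G 1.68, D 1.39, E 1.11. Add prey in this order while the next type's profitability exceeds the intake rate on those already taken.
Rate on top 1: 0.5715. H: 2.13 > 0.5715 → include.
Rate on top 2: 0.6145. G: 1.68 > 0.6145 → include.
Rate on top 3: 0.7413. D: 1.39 > 0.7413 → include.
Rate on top 4: 0.9279. E: 1.11 > 0.9279 → include.
Optimal diet: A, H, G, D, E — 5 of 5 types.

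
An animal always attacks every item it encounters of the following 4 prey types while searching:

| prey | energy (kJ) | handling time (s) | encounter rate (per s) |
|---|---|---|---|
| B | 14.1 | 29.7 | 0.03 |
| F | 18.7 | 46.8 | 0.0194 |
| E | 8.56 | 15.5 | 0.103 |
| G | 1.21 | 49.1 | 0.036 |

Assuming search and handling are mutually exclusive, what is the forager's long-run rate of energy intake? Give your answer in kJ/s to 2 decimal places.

0.28 kJ/s

Energy encountered per unit search time: 0.03×14.1 + 0.0194×18.7 + 0.103×8.56 + 0.036×1.21 = 1.711 kJ/s.
Handling time per unit search time: 0.03×29.7 + 0.0194×46.8 + 0.103×15.5 + 0.036×49.1 = 5.163.
Rate = 1.711/(1 + 5.163) = 0.2776 kJ/s.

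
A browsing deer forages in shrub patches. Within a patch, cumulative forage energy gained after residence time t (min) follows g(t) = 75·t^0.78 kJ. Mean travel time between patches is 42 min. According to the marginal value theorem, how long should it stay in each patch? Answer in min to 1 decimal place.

Optimal t* satisfies g'(t*) = g(t*)/(T + t*).
g'(t) = 0.78·75·t^-0.22. Setting 0.78·75·t^-0.22 = 75·t^0.78/(42+t) gives 0.78(42+t) = t, so 0.22·t = 0.78×42.
t* = 0.78×42/0.22 = 148.9 min.

148.9 min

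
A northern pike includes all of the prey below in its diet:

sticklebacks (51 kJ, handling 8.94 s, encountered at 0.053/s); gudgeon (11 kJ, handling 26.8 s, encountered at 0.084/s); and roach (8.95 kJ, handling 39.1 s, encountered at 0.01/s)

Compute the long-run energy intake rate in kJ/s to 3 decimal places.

R = (0.053×51 + 0.084×11 + 0.01×8.95) / (1 + 0.053×8.94 + 0.084×26.8 + 0.01×39.1) = 3.716/4.116 = 0.9029 kJ/s.

0.903 kJ/s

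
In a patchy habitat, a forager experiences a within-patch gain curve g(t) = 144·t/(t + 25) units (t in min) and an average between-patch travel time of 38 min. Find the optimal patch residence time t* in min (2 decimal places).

By the marginal value theorem, leave when the instantaneous gain rate g'(t) equals the habitat-wide average g(t)/(T + t).
g'(t) = 144·25/(t + 25)². Setting 144·25/(t+25)² = 144t/[(t+25)(38+t)] gives 25(38+t) = t(t+25), so t² = 25×38 = 950.
t* = √950 = 30.82 min.

30.82 min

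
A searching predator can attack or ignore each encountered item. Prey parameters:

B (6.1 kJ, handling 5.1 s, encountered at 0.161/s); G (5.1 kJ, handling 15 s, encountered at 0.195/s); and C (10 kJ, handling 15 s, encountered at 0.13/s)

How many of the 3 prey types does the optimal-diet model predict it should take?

2

Profitabilities (E/h, kJ/s): B 1.2, C 0.667, G 0.34. Add prey in this order while the next type's profitability exceeds the intake rate on those already taken.
Rate on top 1: 0.5393. C: 0.667 > 0.5393 → include.
Rate on top 2: 0.6052. G: 0.34 < 0.6052 → exclude; stop.
Optimal diet: B, C — 2 of 3 types.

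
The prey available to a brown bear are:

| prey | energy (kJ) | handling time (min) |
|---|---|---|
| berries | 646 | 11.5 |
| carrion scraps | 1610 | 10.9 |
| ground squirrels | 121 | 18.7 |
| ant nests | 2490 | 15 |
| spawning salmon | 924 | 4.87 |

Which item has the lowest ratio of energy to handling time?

ground squirrels

Profitability E/h (kJ/min): berries = 646/11.5 = 56.2, carrion scraps = 1610/10.9 = 148, ground squirrels = 121/18.7 = 6.47, ant nests = 2490/15 = 166, spawning salmon = 924/4.87 = 190.
Ranked: spawning salmon > ant nests > carrion scraps > berries > ground squirrels.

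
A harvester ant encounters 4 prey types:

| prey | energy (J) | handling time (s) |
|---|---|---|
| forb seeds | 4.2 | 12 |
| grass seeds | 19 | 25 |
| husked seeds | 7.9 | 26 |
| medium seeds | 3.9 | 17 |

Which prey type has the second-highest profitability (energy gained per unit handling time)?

forb seeds

In descending order of E/h:
grass seeds: 19/25 = 0.76 J/s
forb seeds: 4.2/12 = 0.35 J/s
husked seeds: 7.9/26 = 0.304 J/s
medium seeds: 3.9/17 = 0.229 J/s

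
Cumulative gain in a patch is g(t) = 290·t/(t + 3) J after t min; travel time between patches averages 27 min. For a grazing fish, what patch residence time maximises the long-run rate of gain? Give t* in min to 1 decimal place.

9.0 min

Optimal t* satisfies g'(t*) = g(t*)/(T + t*).
g'(t) = 290·3/(t + 3)². Setting 290·3/(t+3)² = 290t/[(t+3)(27+t)] gives 3(27+t) = t(t+3), so t² = 3×27 = 81.
t* = √81 = 9 min.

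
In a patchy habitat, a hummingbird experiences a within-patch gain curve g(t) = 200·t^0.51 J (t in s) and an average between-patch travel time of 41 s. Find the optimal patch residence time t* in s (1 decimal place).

42.7 s

By the marginal value theorem, leave when the instantaneous gain rate g'(t) equals the habitat-wide average g(t)/(T + t).
g'(t) = 0.51·200·t^-0.49. Setting 0.51·200·t^-0.49 = 200·t^0.51/(41+t) gives 0.51(41+t) = t, so 0.49·t = 0.51×41.
t* = 0.51×41/0.49 = 42.67 s.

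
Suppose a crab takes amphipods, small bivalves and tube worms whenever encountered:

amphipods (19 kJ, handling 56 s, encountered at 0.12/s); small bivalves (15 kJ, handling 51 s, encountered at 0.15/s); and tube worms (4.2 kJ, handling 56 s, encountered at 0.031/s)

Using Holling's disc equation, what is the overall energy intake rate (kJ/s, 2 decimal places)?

0.27 kJ/s

R = Σλ_iE_i / (1 + Σλ_ih_i)
Numerator: 0.12×19 + 0.15×15 + 0.031×4.2 = 4.66
Denominator: 1 + 0.12×56 + 0.15×51 + 0.031×56 = 17.11
R = 4.66/17.11 = 0.2724 kJ/s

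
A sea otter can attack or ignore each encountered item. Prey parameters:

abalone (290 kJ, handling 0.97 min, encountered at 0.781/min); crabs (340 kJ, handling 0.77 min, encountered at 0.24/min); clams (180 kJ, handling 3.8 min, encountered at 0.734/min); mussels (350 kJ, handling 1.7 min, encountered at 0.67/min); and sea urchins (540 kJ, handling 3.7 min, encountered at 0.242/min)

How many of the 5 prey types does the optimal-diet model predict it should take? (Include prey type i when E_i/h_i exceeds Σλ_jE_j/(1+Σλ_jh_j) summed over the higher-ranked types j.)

E/h in descending order: crabs 442, abalone 299, mussels 206, sea urchins 146, clams 47.4 kJ/min. The optimal diet is the largest prefix of this list for which every included type satisfies E_i/h_i > R on the types above it.
Rate on top 1: 68.87. abalone: 299 > 68.87 → include.
Rate on top 2: 158.6. mussels: 206 > 158.6 → include.
Rate on top 3: 176.1. sea urchins: 146 < 176.1 → exclude; stop.
Optimal diet: crabs, abalone, mussels — 3 of 5 types.

3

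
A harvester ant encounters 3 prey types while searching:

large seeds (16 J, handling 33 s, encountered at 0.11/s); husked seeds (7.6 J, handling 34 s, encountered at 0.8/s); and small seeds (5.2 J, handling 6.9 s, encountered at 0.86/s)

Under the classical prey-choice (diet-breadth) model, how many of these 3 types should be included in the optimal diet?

E/h in descending order: small seeds 0.754, large seeds 0.485, husked seeds 0.224 J/s. The optimal diet is the largest prefix of this list for which every included type satisfies E_i/h_i > R on the types above it.
Rate on top 1: 0.6449. large seeds: 0.485 < 0.6449 → exclude; stop.
Optimal diet: small seeds — 1 of 3 types.

1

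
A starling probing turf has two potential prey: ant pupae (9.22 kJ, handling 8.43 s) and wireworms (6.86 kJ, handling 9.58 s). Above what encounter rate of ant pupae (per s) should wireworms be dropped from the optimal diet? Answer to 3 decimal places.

Drop wireworms once their profitability E₂/h₂ falls below the rate achievable on ant pupae alone: E₂/h₂ = λE₁/(1 + λh₁).
Solve for λ: λE₁h₂ = E₂(1 + λh₁) → λ(E₁h₂ − E₂h₁) = E₂ → λ = E₂/(E₁h₂ − E₂h₁).
λ = 6.86/(9.22×9.58 − 6.86×8.43) = 6.86/30.5 = 0.2249 per s.

0.225 per s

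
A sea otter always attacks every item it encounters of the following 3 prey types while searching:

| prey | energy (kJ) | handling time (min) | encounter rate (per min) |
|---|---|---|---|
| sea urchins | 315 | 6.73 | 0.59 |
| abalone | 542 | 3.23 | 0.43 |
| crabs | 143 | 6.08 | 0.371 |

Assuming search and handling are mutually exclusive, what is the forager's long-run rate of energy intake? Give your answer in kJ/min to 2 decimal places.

54.78 kJ/min

Energy encountered per unit search time: 0.59×315 + 0.43×542 + 0.371×143 = 472 kJ/min.
Handling time per unit search time: 0.59×6.73 + 0.43×3.23 + 0.371×6.08 = 7.615.
Rate = 472/(1 + 7.615) = 54.78 kJ/min.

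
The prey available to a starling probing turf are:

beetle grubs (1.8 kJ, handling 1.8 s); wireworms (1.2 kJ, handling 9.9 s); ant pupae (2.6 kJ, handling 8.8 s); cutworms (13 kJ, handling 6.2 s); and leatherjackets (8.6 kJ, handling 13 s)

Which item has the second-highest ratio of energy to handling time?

beetle grubs

Profitability E/h (kJ/s): beetle grubs = 1.8/1.8 = 1, wireworms = 1.2/9.9 = 0.121, ant pupae = 2.6/8.8 = 0.295, cutworms = 13/6.2 = 2.1, leatherjackets = 8.6/13 = 0.662.
Ranked: cutworms > beetle grubs > leatherjackets > ant pupae > wireworms.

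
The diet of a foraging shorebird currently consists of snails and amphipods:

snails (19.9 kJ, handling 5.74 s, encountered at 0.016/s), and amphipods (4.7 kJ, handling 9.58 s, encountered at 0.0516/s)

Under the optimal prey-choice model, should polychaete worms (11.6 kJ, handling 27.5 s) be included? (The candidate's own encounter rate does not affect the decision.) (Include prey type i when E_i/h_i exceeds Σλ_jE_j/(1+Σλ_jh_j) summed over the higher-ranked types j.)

On snails and amphipods alone, R = ΣλE/(1+Σλh) = 0.5609/1.586 = 0.3536 kJ/s.
Profitability of polychaete worms: 11.6/27.5 = 0.4218 kJ/s.
Since 0.4218 > R, including polychaete worms increases the long-run rate.

Yes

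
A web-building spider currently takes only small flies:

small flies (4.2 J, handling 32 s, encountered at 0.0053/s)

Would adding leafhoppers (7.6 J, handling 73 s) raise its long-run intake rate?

Yes

On small flies alone, R = ΣλE/(1+Σλh) = 0.02226/1.17 = 0.01903 J/s.
Profitability of leafhoppers: 7.6/73 = 0.1041 J/s.
Since 0.1041 > R, including leafhoppers increases the long-run rate.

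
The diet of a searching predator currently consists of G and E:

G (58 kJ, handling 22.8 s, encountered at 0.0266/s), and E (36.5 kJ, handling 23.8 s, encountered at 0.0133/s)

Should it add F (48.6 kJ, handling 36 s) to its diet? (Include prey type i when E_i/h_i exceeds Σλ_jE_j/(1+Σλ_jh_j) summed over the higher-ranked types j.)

Intake rate on the current diet: R = (0.0266×58 + 0.0133×36.5) / (1 + 0.0266×22.8 + 0.0133×23.8) = 2.028/1.923 = 1.055 kJ/s.
Profitability of F: 48.6/36 = 1.35 kJ/s.
Since 1.35 > R, including F increases the long-run rate.

Yes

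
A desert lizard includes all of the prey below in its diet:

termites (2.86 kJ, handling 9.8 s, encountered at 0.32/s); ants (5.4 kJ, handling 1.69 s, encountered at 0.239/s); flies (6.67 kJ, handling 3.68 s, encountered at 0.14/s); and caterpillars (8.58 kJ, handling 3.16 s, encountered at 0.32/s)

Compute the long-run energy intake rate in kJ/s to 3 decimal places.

0.970 kJ/s

R = Σλ_iE_i / (1 + Σλ_ih_i)
Numerator: 0.32×2.86 + 0.239×5.4 + 0.14×6.67 + 0.32×8.58 = 5.885
Denominator: 1 + 0.32×9.8 + 0.239×1.69 + 0.14×3.68 + 0.32×3.16 = 6.066
R = 5.885/6.066 = 0.9701 kJ/s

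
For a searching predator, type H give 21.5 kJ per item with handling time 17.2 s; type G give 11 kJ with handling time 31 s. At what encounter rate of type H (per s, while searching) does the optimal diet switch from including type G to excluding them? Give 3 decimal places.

0.023 per s

At the threshold, the rate on type H alone equals the profitability of type G: λ·21.5/(1 + λ·17.2) = 11/31 = 0.3548.
Rearranging, λ(21.5 − 0.3548×17.2) = 0.3548, so λ = 0.3548/15.4 = 0.02305 per s.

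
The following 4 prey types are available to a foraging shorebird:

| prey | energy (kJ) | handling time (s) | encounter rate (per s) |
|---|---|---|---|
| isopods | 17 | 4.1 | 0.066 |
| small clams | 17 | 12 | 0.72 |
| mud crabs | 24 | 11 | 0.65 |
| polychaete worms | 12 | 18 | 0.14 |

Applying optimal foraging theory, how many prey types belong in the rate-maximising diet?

2

E/h in descending order: isopods 4.15, mud crabs 2.18, small clams 1.42, polychaete worms 0.667 kJ/s. The optimal diet is the largest prefix of this list for which every included type satisfies E_i/h_i > R on the types above it.
Rate on top 1: 0.883. mud crabs: 2.18 > 0.883 → include.
Rate on top 2: 1.986. small clams: 1.42 < 1.986 → exclude; stop.
Optimal diet: isopods, mud crabs — 2 of 4 types.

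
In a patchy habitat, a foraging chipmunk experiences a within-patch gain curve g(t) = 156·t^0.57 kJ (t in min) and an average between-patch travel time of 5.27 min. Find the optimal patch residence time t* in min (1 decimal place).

Optimal t* satisfies g'(t*) = g(t*)/(T + t*).
g'(t) = 0.57·156·t^-0.43. Setting 0.57·156·t^-0.43 = 156·t^0.57/(5.27+t) gives 0.57(5.27+t) = t, so 0.43·t = 0.57×5.27.
t* = 0.57×5.27/0.43 = 6.986 min.

7.0 min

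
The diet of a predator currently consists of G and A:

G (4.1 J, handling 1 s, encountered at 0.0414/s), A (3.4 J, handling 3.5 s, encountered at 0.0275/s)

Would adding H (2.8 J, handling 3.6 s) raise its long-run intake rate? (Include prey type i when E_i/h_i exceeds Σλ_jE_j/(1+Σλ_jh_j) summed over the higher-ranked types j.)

On G and A alone, R = ΣλE/(1+Σλh) = 0.2632/1.138 = 0.2314 J/s.
H: E/h = 2.8/3.6 = 0.7778 J/s.
0.7778 > 0.2314, so adding H raises the average — include it.

Yes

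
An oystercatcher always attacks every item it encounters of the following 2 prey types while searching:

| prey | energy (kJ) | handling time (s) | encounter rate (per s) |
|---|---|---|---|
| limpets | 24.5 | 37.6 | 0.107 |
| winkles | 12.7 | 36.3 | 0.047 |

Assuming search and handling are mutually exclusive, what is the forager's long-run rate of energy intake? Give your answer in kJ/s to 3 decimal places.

0.478 kJ/s

R = Σλ_iE_i / (1 + Σλ_ih_i)
Numerator: 0.107×24.5 + 0.047×12.7 = 3.218
Denominator: 1 + 0.107×37.6 + 0.047×36.3 = 6.729
R = 3.218/6.729 = 0.4783 kJ/s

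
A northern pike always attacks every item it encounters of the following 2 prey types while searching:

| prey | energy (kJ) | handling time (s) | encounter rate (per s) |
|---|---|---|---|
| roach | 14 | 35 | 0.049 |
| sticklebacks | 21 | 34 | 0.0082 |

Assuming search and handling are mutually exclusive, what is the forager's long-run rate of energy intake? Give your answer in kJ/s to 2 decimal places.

Energy encountered per unit search time: 0.049×14 + 0.0082×21 = 0.8582 kJ/s.
Handling time per unit search time: 0.049×35 + 0.0082×34 = 1.994.
Rate = 0.8582/(1 + 1.994) = 0.2867 kJ/s.

0.29 kJ/s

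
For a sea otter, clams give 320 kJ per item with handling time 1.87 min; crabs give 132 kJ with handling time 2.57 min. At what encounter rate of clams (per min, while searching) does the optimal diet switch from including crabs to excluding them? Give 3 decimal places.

0.229 per min

The zero-one rule: include crabs iff E₂/h₂ > λE₁/(1+λh₁). Equality gives the switch point.
λE₁h₂ = E₂ + λE₂h₁ ⇒ λ = E₂/(E₁h₂ − E₂h₁) = 132/(822.4 − 246.8) = 0.2293 per min.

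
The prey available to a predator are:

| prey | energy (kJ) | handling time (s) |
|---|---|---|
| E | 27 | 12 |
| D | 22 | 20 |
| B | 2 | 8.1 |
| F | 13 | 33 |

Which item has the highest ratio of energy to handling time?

In descending order of E/h:
E: 27/12 = 2.25 kJ/s
D: 22/20 = 1.1 kJ/s
F: 13/33 = 0.394 kJ/s
B: 2/8.1 = 0.247 kJ/s

E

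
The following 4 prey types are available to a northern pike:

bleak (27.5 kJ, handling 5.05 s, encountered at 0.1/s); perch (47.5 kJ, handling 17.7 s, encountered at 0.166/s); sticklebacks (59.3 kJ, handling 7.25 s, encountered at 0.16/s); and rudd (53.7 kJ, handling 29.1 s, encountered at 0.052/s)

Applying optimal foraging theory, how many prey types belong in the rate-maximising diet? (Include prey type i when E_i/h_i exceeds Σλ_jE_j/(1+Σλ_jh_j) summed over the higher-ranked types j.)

E/h in descending order: sticklebacks 8.18, bleak 5.45, perch 2.68, rudd 1.85 kJ/s. The optimal diet is the largest prefix of this list for which every included type satisfies E_i/h_i > R on the types above it.
Rate on top 1: 4.393. bleak: 5.45 > 4.393 → include.
Rate on top 2: 4.592. perch: 2.68 < 4.592 → exclude; stop.
Optimal diet: sticklebacks, bleak — 2 of 4 types.

2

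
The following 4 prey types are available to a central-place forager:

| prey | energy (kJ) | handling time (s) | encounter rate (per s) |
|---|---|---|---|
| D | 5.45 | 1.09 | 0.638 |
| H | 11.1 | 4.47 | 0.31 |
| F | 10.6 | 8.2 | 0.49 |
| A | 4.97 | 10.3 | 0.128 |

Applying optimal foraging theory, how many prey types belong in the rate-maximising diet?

Profitabilities (E/h, kJ/s): D 5, H 2.48, F 1.29, A 0.483. Add prey in this order while the next type's profitability exceeds the intake rate on those already taken.
Rate on top 1: 2.051. H: 2.48 > 2.051 → include.
Rate on top 2: 2.245. F: 1.29 < 2.245 → exclude; stop.
Optimal diet: D, H — 2 of 4 types.

2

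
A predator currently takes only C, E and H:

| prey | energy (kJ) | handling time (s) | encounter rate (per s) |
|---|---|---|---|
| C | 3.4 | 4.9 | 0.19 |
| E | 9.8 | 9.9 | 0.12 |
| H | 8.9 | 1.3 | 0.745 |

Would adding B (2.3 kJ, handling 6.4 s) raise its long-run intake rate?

Current rate: (0.19×3.4 + 0.12×9.8 + 0.745×8.9)/(1 + 0.19×4.9 + 0.12×9.9 + 0.745×1.3) = 2.068 kJ/s.
Profitability of B: 2.3/6.4 = 0.3594 kJ/s.
Since 0.3594 < R, time spent handling B is better spent searching.

No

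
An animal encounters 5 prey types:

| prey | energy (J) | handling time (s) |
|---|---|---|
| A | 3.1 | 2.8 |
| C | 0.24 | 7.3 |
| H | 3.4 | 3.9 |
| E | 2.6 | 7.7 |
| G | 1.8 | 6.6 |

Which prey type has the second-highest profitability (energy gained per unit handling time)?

H

Profitability E/h (J/s): A = 3.1/2.8 = 1.11, C = 0.24/7.3 = 0.0329, H = 3.4/3.9 = 0.872, E = 2.6/7.7 = 0.338, G = 1.8/6.6 = 0.273.
Ranked: A > H > E > G > C.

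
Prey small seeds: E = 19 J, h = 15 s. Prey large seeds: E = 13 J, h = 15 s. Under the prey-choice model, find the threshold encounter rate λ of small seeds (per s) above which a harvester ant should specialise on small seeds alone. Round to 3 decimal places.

0.144 per s

Drop large seeds once their profitability E₂/h₂ falls below the rate achievable on small seeds alone: E₂/h₂ = λE₁/(1 + λh₁).
Solve for λ: λE₁h₂ = E₂(1 + λh₁) → λ(E₁h₂ − E₂h₁) = E₂ → λ = E₂/(E₁h₂ − E₂h₁).
λ = 13/(19×15 − 13×15) = 13/90 = 0.1444 per s.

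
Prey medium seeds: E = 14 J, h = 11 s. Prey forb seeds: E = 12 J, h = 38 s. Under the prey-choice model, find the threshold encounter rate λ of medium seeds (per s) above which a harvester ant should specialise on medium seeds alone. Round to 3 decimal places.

0.030 per s

The zero-one rule: include forb seeds iff E₂/h₂ > λE₁/(1+λh₁). Equality gives the switch point.
λE₁h₂ = E₂ + λE₂h₁ ⇒ λ = E₂/(E₁h₂ − E₂h₁) = 12/(532 − 132) = 0.03 per s.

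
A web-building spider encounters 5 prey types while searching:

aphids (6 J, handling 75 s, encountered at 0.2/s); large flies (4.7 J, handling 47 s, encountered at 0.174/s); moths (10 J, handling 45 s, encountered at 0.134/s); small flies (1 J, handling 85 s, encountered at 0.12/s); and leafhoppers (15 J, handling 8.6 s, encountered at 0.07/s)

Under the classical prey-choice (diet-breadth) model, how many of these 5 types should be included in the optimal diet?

Rank by E/h (J/s): leafhoppers 1.74, moths 0.222, large flies 0.1, aphids 0.08, small flies 0.0118. Include each in turn until the next type's E/h falls below the running intake rate.
Rate on top 1: 0.6554. moths: 0.222 < 0.6554 → exclude; stop.
Optimal diet: leafhoppers — 1 of 5 types.

1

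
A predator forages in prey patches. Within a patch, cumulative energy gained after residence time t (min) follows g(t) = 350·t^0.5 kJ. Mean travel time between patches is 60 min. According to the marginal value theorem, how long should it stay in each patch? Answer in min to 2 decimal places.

By the marginal value theorem, leave when the instantaneous gain rate g'(t) equals the habitat-wide average g(t)/(T + t).
g'(t) = 0.5·350·t^-0.5. Setting 0.5·350·t^-0.5 = 350·t^0.5/(60+t) gives 0.5(60+t) = t, so 0.50·t = 0.5×60.
t* = 0.5×60/0.50 = 60 min.

60.00 min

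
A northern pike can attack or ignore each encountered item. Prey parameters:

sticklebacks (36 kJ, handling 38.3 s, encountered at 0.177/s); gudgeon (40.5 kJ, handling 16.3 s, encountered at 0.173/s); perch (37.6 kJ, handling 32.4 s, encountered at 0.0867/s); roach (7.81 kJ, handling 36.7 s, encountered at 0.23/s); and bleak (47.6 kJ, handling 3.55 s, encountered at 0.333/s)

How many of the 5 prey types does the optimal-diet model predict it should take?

1

Profitabilities (E/h, kJ/s): bleak 13.4, gudgeon 2.48, perch 1.16, sticklebacks 0.94, roach 0.213. Add prey in this order while the next type's profitability exceeds the intake rate on those already taken.
Rate on top 1: 7.264. gudgeon: 2.48 < 7.264 → exclude; stop.
Optimal diet: bleak — 1 of 5 types.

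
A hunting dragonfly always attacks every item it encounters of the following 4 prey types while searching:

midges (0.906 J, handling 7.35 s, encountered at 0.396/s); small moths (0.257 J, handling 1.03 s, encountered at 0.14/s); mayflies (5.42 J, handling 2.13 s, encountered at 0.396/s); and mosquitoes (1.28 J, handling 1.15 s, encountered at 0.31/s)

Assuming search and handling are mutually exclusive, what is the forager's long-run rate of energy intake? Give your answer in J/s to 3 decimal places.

R = Σλ_iE_i / (1 + Σλ_ih_i)
Numerator: 0.396×0.906 + 0.14×0.257 + 0.396×5.42 + 0.31×1.28 = 2.938
Denominator: 1 + 0.396×7.35 + 0.14×1.03 + 0.396×2.13 + 0.31×1.15 = 5.255
R = 2.938/5.255 = 0.5591 J/s

0.559 J/s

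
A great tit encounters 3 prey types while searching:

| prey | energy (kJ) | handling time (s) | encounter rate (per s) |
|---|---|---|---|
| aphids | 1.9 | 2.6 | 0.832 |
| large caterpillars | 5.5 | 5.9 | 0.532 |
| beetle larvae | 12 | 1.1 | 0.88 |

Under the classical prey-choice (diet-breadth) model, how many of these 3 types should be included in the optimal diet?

E/h in descending order: beetle larvae 10.9, large caterpillars 0.932, aphids 0.731 kJ/s. The optimal diet is the largest prefix of this list for which every included type satisfies E_i/h_i > R on the types above it.
Rate on top 1: 5.366. large caterpillars: 0.932 < 5.366 → exclude; stop.
Optimal diet: beetle larvae — 1 of 3 types.

1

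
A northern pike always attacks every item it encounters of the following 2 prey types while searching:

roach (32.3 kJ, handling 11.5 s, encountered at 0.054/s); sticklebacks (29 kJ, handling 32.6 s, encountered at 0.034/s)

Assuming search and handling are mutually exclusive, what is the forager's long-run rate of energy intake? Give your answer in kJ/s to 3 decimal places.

R = Σλ_iE_i / (1 + Σλ_ih_i)
Numerator: 0.054×32.3 + 0.034×29 = 2.73
Denominator: 1 + 0.054×11.5 + 0.034×32.6 = 2.729
R = 2.73/2.729 = 1 kJ/s

1.000 kJ/s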